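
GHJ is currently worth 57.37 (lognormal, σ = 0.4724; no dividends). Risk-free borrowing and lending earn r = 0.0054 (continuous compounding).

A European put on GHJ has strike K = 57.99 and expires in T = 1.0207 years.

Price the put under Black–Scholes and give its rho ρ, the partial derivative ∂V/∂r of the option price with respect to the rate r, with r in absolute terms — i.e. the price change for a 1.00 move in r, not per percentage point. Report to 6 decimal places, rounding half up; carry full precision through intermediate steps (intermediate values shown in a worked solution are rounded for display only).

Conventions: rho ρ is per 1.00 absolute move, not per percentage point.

price = 11.000184
ρ = -35.233900

σ√T = 0.4724·√1.0207 = 0.477264
d₁ = (ln(S/K) + (r+σ²/2)T) / (σ√T) = (ln(57.37/57.99) + (0.0054+0.4724²/2)·1.0207) / 0.477264 = (-0.010749 + 0.119402) / 0.477264 = 0.227659
d₂ = d₁ − σ√T = 0.227659 − 0.477264 = -0.249606
e^{−rT} = 0.994503
N(−d₁) = 0.409956,  N(−d₂) = 0.598554
Put price V = K·e^{−rT}·N(−d₂) − S·N(−d₁) = 34.519350 − 23.519166 = 11.000184
ρ = −K·T·e^{−rT}·N(−d₂) = -35.233900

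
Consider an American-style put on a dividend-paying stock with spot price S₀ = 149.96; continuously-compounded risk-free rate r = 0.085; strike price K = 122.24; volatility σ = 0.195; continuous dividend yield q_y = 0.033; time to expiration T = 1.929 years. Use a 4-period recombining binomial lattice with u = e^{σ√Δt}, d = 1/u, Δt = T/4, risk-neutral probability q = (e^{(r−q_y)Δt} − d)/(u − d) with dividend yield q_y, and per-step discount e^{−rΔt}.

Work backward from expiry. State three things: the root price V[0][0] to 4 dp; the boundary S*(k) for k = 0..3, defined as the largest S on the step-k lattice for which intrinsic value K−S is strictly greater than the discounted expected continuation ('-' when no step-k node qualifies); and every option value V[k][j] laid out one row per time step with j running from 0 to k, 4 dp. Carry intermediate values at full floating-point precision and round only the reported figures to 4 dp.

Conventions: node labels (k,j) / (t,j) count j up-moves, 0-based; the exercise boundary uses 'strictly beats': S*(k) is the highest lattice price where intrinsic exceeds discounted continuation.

Δt=0.48225  u=1.14501  d=0.87335  q=0.55967  discount=0.95984
step 4 (expiry): payoffs max(K−S,0) = 34.9964 7.8589 0.0000 0.0000 0.0000
step 3: (k=3,j=0): S=99.8950, K−S=22.3450, hold=19.0127 ⇒ V=22.3450 exercise | (k=3,j=1): S=130.9679, K−S=0.0000, hold=3.3215 ⇒ V=3.3215 continue | (k=3,j=2): S=171.7062, K−S=0.0000, hold=0.0000 ⇒ V=0.0000 continue | (k=3,j=3): S=225.1163, K−S=0.0000, hold=0.0000 ⇒ V=0.0000 continue  boundary S*=99.8950
step 2: (k=2,j=0): S=114.3811, K−S=7.8589, hold=11.2282 ⇒ V=11.2282 continue | (k=2,j=1): S=149.9600, K−S=0.0000, hold=1.4038 ⇒ V=1.4038 continue | (k=2,j=2): S=196.6059, K−S=0.0000, hold=0.0000 ⇒ V=0.0000 continue  boundary S*=-
step 1: (k=1,j=0): S=130.9679, K−S=0.0000, hold=5.4996 ⇒ V=5.4996 continue | (k=1,j=1): S=171.7062, K−S=0.0000, hold=0.5933 ⇒ V=0.5933 continue  boundary S*=-
step 0: (k=0,j=0): S=149.9600, K−S=0.0000, hold=2.6431 ⇒ V=2.6431 continue  boundary S*=-

price = 2.6431
boundary = - - - 99.8950
tree:
2.6431
5.4996 0.5933
11.2282 1.4038 0.0000
22.3450 3.3215 0.0000 0.0000
34.9964 7.8589 0.0000 0.0000 0.0000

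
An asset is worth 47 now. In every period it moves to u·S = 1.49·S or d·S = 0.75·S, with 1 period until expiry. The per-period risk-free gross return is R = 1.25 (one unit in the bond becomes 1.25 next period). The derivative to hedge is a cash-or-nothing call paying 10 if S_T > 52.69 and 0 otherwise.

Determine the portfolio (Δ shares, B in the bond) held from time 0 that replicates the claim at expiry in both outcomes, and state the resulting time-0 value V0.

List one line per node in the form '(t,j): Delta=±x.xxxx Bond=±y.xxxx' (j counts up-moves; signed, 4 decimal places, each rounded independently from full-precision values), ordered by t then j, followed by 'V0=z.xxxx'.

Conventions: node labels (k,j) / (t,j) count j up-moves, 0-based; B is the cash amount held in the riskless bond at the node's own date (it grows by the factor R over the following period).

(0,0): Delta=0.2875 Bond=-8.1081
V0=5.4054

Under the risk-neutral measure, an up-move has probability p* = (R−d)/(u−d) = 0.6757 and values discount at R = 1.25.
Payoffs at expiry: V(1,0)=0.0000, V(1,1)=10.0000
(0,0): S=47.0000. Δ = (V_up−V_dn)/(S_up−S_dn) = (10.0000−0.0000)/(70.0300−35.2500) = 0.2875. V = [p*·10.0000 + (1−p*)·0.0000]/1.25 = 5.4054. B = V − Δ·S = -8.1081.
Check: Δ(0,0)·S0 + B(0,0) = 5.4054 = V0.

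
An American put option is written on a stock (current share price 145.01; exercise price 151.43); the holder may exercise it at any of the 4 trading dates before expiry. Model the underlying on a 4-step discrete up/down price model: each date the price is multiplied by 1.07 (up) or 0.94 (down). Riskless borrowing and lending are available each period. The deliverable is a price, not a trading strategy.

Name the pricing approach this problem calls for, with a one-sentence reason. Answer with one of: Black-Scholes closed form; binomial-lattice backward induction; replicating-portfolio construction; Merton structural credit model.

framework: binomial-lattice backward induction

Key observation: with exercise allowed before expiry on a discrete up/down model (4 steps from spot 145.01), the strike-151.43 put's value must be rolled back through the tree testing early exercise at each node.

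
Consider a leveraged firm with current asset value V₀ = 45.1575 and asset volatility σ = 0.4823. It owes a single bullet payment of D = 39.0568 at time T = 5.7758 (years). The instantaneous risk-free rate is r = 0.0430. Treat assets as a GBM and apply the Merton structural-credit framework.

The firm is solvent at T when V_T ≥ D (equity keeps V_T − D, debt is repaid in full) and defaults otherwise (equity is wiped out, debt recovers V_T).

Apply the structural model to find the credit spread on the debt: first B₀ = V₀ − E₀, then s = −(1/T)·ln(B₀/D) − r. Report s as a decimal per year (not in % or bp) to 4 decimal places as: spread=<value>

With assets at 45.1575 and a single debt payment of 39.0568 at 5.7758 years:
d₁ = [ln(V₀/D) + (r + σ²/2)T] / (σ√T)
   = [ln(45.1575/39.0568) + (0.0430 + 0.5·0.4823²)·5.7758] / (0.4823·√5.7758)
   = [0.145139 + 0.920123] / 1.159106 = 0.919038
d₂ = d₁ − σ√T = 0.919038 − 1.159106 = -0.240069
N(d₁) = 0.820962,  N(d₂) = 0.405139,  e^(−rT) = 0.780080
E₀ = V₀·N(d₁) − D·e^(−rT)·N(d₂)
   = 45.1575·0.820962 − 39.0568·0.780080·0.405139 = 24.729075
B₀ = V₀ − E₀ = 45.1575 − 24.729075 = 20.428425
spread = −(1/T)·ln(B₀/D) − r = −(1/5.7758)·ln(20.428425/39.0568) − 0.0430 = 0.06920778

spread=0.0692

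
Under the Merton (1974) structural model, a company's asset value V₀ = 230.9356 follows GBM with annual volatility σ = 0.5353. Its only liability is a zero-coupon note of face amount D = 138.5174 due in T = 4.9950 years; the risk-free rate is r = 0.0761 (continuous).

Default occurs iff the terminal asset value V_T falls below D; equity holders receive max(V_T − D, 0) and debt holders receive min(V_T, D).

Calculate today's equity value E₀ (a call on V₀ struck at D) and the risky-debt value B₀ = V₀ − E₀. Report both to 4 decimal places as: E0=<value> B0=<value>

E0=157.3569 B0=73.5787

Equity is a call on the firm's assets struck at D = 138.5174:
d₁ = [ln(V₀/D) + (r + σ²/2)T] / (σ√T)
   = [ln(230.9356/138.5174) + (0.0761 + 0.5·0.5353²)·4.9950] / (0.5353·√4.9950)
   = [0.511143 + 1.095768] / 1.196369 = 1.343157
d₂ = d₁ − σ√T = 1.343157 − 1.196369 = 0.146789
N(d₁) = 0.910389,  N(d₂) = 0.558351,  e^(−rT) = 0.683780
E₀ = V₀·N(d₁) − D·e^(−rT)·N(d₂)
   = 230.9356·0.910389 − 138.5174·0.683780·0.558351 = 157.356947
B₀ = V₀ − E₀ = 230.9356 − 157.356947 = 73.578653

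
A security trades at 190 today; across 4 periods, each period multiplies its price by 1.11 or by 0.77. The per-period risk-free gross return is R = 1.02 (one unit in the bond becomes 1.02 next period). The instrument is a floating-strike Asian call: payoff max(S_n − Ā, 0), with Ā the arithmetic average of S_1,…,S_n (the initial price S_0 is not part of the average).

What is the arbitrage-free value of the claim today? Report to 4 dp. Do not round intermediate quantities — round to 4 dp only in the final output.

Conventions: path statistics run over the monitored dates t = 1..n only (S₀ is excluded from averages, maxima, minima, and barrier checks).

Set p* = 0.7353 (from d < R < u); the path-dependent value is the discounted p*-expectation over all price paths.
Enumerate all 2^4 = 16 price paths (U = up ×1.11, D = down ×0.77); each path with k up-moves has probability p*^k·(1−p*)^(4−k).
DDDD: Ā=103.1208, payoff=0.0000, prob=0.004910
UDDD: Ā=148.6546, payoff=0.0000, prob=0.013638
DUDD: Ā=132.5046, payoff=0.0000, prob=0.013638
UUDD: Ā=191.0131, payoff=0.0000, prob=0.037883
DDUD: Ā=120.0691, payoff=0.0000, prob=0.013638
UDUD: Ā=173.0866, payoff=0.0000, prob=0.037883
DUUD: Ā=156.9366, payoff=0.0000, prob=0.037883
UUUD: Ā=226.2333, payoff=0.0000, prob=0.105232
DDDU: Ā=110.4938, payoff=0.0000, prob=0.013638
UDDU: Ā=159.2832, payoff=0.0000, prob=0.037883
DUDU: Ā=143.1332, payoff=0.0000, prob=0.037883
UUDU: Ā=206.3349, payoff=0.0000, prob=0.105232
DDUU: Ā=130.6977, payoff=8.0996, prob=0.037883
UDUU: Ā=188.4084, payoff=11.6760, prob=0.105232
DUUU: Ā=172.2584, payoff=27.8260, prob=0.105232
UUUU: Ā=248.3206, payoff=40.1128, prob=0.292310
Price = Σ prob·payoff / R^4 = 16.189100 / 1.082432 = 14.9562

price = 14.9562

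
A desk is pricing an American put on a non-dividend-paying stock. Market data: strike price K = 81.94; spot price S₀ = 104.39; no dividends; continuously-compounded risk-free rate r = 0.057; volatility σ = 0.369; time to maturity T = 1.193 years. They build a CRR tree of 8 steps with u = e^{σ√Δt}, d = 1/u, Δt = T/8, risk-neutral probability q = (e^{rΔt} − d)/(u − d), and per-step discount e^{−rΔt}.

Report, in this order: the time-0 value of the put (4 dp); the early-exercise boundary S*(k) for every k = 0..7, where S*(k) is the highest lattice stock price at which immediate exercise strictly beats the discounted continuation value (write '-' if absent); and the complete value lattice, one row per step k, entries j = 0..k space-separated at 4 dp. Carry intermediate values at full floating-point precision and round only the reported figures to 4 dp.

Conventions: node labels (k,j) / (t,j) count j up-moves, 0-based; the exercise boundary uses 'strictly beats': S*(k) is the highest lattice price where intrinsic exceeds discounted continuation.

Δt=0.14913  u=1.15315  d=0.86719  q=0.49429  discount=0.99154
step 8 (expiry): payoffs max(K−S,0) = 48.5529 37.5435 22.9038 3.4365 0.0000 0.0000 0.0000 0.0000 0.0000
step 7: (k=7,j=0): S=38.5002, K−S=43.4398, hold=42.7462 ⇒ V=43.4398 exercise | (k=7,j=1): S=51.1957, K−S=30.7443, hold=30.0507 ⇒ V=30.7443 exercise | (k=7,j=2): S=68.0775, K−S=13.8625, hold=13.1689 ⇒ V=13.8625 exercise | (k=7,j=3): S=90.5261, K−S=0.0000, hold=1.7232 ⇒ V=1.7232 continue | (k=7,j=4): S=120.3771, K−S=0.0000, hold=0.0000 ⇒ V=0.0000 continue | (k=7,j=5): S=160.0715, K−S=0.0000, hold=0.0000 ⇒ V=0.0000 continue | (k=7,j=6): S=212.8552, K−S=0.0000, hold=0.0000 ⇒ V=0.0000 continue | (k=7,j=7): S=283.0443, K−S=0.0000, hold=0.0000 ⇒ V=0.0000 continue  boundary S*=68.0775
step 6: (k=6,j=0): S=44.3965, K−S=37.5435, hold=36.8500 ⇒ V=37.5435 exercise | (k=6,j=1): S=59.0362, K−S=22.9038, hold=22.2102 ⇒ V=22.9038 exercise | (k=6,j=2): S=78.5035, K−S=3.4365, hold=7.7956 ⇒ V=7.7956 continue | (k=6,j=3): S=104.3900, K−S=0.0000, hold=0.8641 ⇒ V=0.8641 continue | (k=6,j=4): S=138.8126, K−S=0.0000, hold=0.0000 ⇒ V=0.0000 continue | (k=6,j=5): S=184.5862, K−S=0.0000, hold=0.0000 ⇒ V=0.0000 continue | (k=6,j=6): S=245.4536, K−S=0.0000, hold=0.0000 ⇒ V=0.0000 continue  boundary S*=59.0362
step 5: (k=5,j=0): S=51.1957, K−S=30.7443, hold=30.0507 ⇒ V=30.7443 exercise | (k=5,j=1): S=68.0775, K−S=13.8625, hold=15.3053 ⇒ V=15.3053 continue | (k=5,j=2): S=90.5261, K−S=0.0000, hold=4.3325 ⇒ V=4.3325 continue | (k=5,j=3): S=120.3771, K−S=0.0000, hold=0.4333 ⇒ V=0.4333 continue | (k=5,j=4): S=160.0715, K−S=0.0000, hold=0.0000 ⇒ V=0.0000 continue | (k=5,j=5): S=212.8552, K−S=0.0000, hold=0.0000 ⇒ V=0.0000 continue  boundary S*=51.1957
step 4: (k=4,j=0): S=59.0362, K−S=22.9038, hold=22.9174 ⇒ V=22.9174 continue | (k=4,j=1): S=78.5035, K−S=3.4365, hold=9.7979 ⇒ V=9.7979 continue | (k=4,j=2): S=104.3900, K−S=0.0000, hold=2.3848 ⇒ V=2.3848 continue | (k=4,j=3): S=138.8126, K−S=0.0000, hold=0.2173 ⇒ V=0.2173 continue | (k=4,j=4): S=184.5862, K−S=0.0000, hold=0.0000 ⇒ V=0.0000 continue  boundary S*=-
step 3: (k=3,j=0): S=68.0775, K−S=13.8625, hold=16.2935 ⇒ V=16.2935 continue | (k=3,j=1): S=90.5261, K−S=0.0000, hold=6.0818 ⇒ V=6.0818 continue | (k=3,j=2): S=120.3771, K−S=0.0000, hold=1.3023 ⇒ V=1.3023 continue | (k=3,j=3): S=160.0715, K−S=0.0000, hold=0.1089 ⇒ V=0.1089 continue  boundary S*=-
step 2: (k=2,j=0): S=78.5035, K−S=3.4365, hold=11.1508 ⇒ V=11.1508 continue | (k=2,j=1): S=104.3900, K−S=0.0000, hold=3.6879 ⇒ V=3.6879 continue | (k=2,j=2): S=138.8126, K−S=0.0000, hold=0.7064 ⇒ V=0.7064 continue  boundary S*=-
step 1: (k=1,j=0): S=90.5261, K−S=0.0000, hold=7.3988 ⇒ V=7.3988 continue | (k=1,j=1): S=120.3771, K−S=0.0000, hold=2.1954 ⇒ V=2.1954 continue  boundary S*=-
step 0: (k=0,j=0): S=104.3900, K−S=0.0000, hold=4.7860 ⇒ V=4.7860 continue  boundary S*=-

price = 4.7860
boundary = - - - - - 51.1957 59.0362 68.0775
tree:
4.7860
7.3988 2.1954
11.1508 3.6879 0.7064
16.2935 6.0818 1.3023 0.1089
22.9174 9.7979 2.3848 0.2173 0.0000
30.7443 15.3053 4.3325 0.4333 0.0000 0.0000
37.5435 22.9038 7.7956 0.8641 0.0000 0.0000 0.0000
43.4398 30.7443 13.8625 1.7232 0.0000 0.0000 0.0000 0.0000
48.5529 37.5435 22.9038 3.4365 0.0000 0.0000 0.0000 0.0000 0.0000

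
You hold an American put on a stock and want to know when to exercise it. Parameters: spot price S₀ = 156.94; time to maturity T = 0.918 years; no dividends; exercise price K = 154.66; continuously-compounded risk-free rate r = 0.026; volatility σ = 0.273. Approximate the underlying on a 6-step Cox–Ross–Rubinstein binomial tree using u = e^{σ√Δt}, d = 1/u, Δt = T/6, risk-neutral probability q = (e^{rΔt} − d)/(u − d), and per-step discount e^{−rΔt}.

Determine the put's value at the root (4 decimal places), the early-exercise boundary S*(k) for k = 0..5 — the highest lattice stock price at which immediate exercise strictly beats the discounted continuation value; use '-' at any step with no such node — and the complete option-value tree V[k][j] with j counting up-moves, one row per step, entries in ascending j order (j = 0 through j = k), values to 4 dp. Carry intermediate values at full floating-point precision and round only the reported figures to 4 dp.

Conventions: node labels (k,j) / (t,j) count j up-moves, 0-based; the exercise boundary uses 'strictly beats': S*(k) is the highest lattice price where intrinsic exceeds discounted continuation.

params: Δt=0.15300 u=1.11269 d=0.89872 q=0.49196 e^(-rΔt)=0.99603
t_6 payoffs: 71.9652 52.2765 27.9001 0.0000 0.0000 0.0000 0.0000
t_5: node(5,0) S=92.0140 payoff=62.6460 vs cont=62.0320 → 62.6460 [stop]  node(5,1) S=113.9215 payoff=40.7385 vs cont=40.1244 → 40.7385 [stop]  node(5,2) S=141.0450 payoff=13.6150 vs cont=14.1182 → 14.1182 [wait]  node(5,3) S=174.6263 payoff=0.0000 vs cont=0.0000 → 0.0000 [wait]  node(5,4) S=216.2029 payoff=0.0000 vs cont=0.0000 → 0.0000 [wait]  node(5,5) S=267.6784 payoff=0.0000 vs cont=0.0000 → 0.0000 [wait]  ⇒ S*(5)=113.9215
t_4: node(4,0) S=102.3835 payoff=52.2765 vs cont=51.6625 → 52.2765 [stop]  node(4,1) S=126.7599 payoff=27.9001 vs cont=27.5327 → 27.9001 [stop]  node(4,2) S=156.9400 payoff=0.0000 vs cont=7.1442 → 7.1442 [wait]  node(4,3) S=194.3057 payoff=0.0000 vs cont=0.0000 → 0.0000 [wait]  node(4,4) S=240.5677 payoff=0.0000 vs cont=0.0000 → 0.0000 [wait]  ⇒ S*(4)=126.7599
t_3: node(3,0) S=113.9215 payoff=40.7385 vs cont=40.1244 → 40.7385 [stop]  node(3,1) S=141.0450 payoff=13.6150 vs cont=17.6189 → 17.6189 [wait]  node(3,2) S=174.6263 payoff=0.0000 vs cont=3.6151 → 3.6151 [wait]  node(3,3) S=216.2029 payoff=0.0000 vs cont=0.0000 → 0.0000 [wait]  ⇒ S*(3)=113.9215
t_2: node(2,0) S=126.7599 payoff=27.9001 vs cont=29.2480 → 29.2480 [wait]  node(2,1) S=156.9400 payoff=0.0000 vs cont=10.6870 → 10.6870 [wait]  node(2,2) S=194.3057 payoff=0.0000 vs cont=1.8294 → 1.8294 [wait]  ⇒ S*(2)=-
t_1: node(1,0) S=141.0450 payoff=13.6150 vs cont=20.0369 → 20.0369 [wait]  node(1,1) S=174.6263 payoff=0.0000 vs cont=6.3043 → 6.3043 [wait]  ⇒ S*(1)=-
t_0: node(0,0) S=156.9400 payoff=0.0000 vs cont=13.2283 → 13.2283 [wait]  ⇒ S*(0)=-

price = 13.2283
boundary = - - - 113.9215 126.7599 113.9215
tree:
13.2283
20.0369 6.3043
29.2480 10.6870 1.8294
40.7385 17.6189 3.6151 0.0000
52.2765 27.9001 7.1442 0.0000 0.0000
62.6460 40.7385 14.1182 0.0000 0.0000 0.0000
71.9652 52.2765 27.9001 0.0000 0.0000 0.0000 0.0000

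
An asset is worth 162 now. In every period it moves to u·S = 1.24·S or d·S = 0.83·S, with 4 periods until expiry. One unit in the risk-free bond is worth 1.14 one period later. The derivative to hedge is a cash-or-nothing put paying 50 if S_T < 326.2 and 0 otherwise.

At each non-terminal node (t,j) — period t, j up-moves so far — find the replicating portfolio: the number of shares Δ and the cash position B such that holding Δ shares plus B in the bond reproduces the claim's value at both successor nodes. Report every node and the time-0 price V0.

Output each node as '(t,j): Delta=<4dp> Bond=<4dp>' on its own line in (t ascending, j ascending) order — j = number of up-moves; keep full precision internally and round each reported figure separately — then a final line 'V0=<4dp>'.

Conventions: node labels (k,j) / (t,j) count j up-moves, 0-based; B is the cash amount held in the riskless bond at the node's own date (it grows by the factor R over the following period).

No-arbitrage ⇒ martingale measure with p* = (R−d)/(u−d) = 0.7561.
Payoffs at expiry: V(4,0)=50.0000, V(4,1)=50.0000, V(4,2)=50.0000, V(4,3)=50.0000, V(4,4)=0.0000
  t=3,j=0: stock 92.6295 → up 114.8606 (V=50.0000), down 76.8825 (V=50.0000). Price 43.8596; hedge Δ=0.0000, bond B=43.8596.
  t=3,j=1: stock 138.3862 → up 171.5989 (V=50.0000), down 114.8606 (V=50.0000). Price 43.8596; hedge Δ=0.0000, bond B=43.8596.
  t=3,j=2: stock 206.7457 → up 256.3647 (V=50.0000), down 171.5989 (V=50.0000). Price 43.8596; hedge Δ=0.0000, bond B=43.8596.
  t=3,j=3: stock 308.8731 → up 383.0026 (V=0.0000), down 256.3647 (V=50.0000). Price 10.6975; hedge Δ=-0.3948, bond B=132.6487.
  t=2,j=0: stock 111.6018 → up 138.3862 (V=43.8596), down 92.6295 (V=43.8596). Price 38.4734; hedge Δ=0.0000, bond B=38.4734.
  t=2,j=1: stock 166.7304 → up 206.7457 (V=43.8596), down 138.3862 (V=43.8596). Price 38.4734; hedge Δ=0.0000, bond B=38.4734.
  t=2,j=2: stock 249.0912 → up 308.8731 (V=10.6975), down 206.7457 (V=43.8596). Price 16.4788; hedge Δ=-0.3247, bond B=97.3621.
  t=1,j=0: stock 134.4600 → up 166.7304 (V=38.4734), down 111.6018 (V=38.4734). Price 33.7486; hedge Δ=0.0000, bond B=33.7486.
  t=1,j=1: stock 200.8800 → up 249.0912 (V=16.4788), down 166.7304 (V=38.4734). Price 19.1608; hedge Δ=-0.2671, bond B=72.8062.
  t=0,j=0: stock 162.0000 → up 200.8800 (V=19.1608), down 134.4600 (V=33.7486). Price 19.9288; hedge Δ=-0.2196, bond B=55.5087.
Sanity check at the root: Δ(0,0)·S0 + B(0,0) reproduces V0 = 19.9288.

(0,0): Delta=-0.2196 Bond=55.5087
(1,0): Delta=0.0000 Bond=33.7486
(1,1): Delta=-0.2671 Bond=72.8062
(2,0): Delta=0.0000 Bond=38.4734
(2,1): Delta=0.0000 Bond=38.4734
(2,2): Delta=-0.3247 Bond=97.3621
(3,0): Delta=0.0000 Bond=43.8596
(3,1): Delta=0.0000 Bond=43.8596
(3,2): Delta=0.0000 Bond=43.8596
(3,3): Delta=-0.3948 Bond=132.6487
V0=19.9288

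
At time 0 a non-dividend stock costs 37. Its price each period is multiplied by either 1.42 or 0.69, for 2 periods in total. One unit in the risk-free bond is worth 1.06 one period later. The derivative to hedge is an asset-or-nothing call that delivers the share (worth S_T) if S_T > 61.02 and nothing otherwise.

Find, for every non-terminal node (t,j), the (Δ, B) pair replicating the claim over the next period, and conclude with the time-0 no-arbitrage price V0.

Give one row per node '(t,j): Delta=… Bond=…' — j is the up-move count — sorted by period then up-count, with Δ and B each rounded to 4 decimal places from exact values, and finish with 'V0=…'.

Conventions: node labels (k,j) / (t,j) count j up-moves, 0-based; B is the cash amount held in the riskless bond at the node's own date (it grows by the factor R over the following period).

Under the risk-neutral measure, an up-move has probability p* = (R−d)/(u−d) = 0.5068 and values discount at R = 1.06.
Terminal payoffs: V(2,0)=0.0000, V(2,1)=0.0000, V(2,2)=74.6068
Node (1,0) S=25.5300: V=(p*·0.0000+(1−p*)·0.0000)/1.06=0.0000; Δ=(0.0000−0.0000)/(36.2526−17.6157)=0.0000; B=V−Δ·S=0.0000
Node (1,1) S=52.5400: V=(p*·74.6068+(1−p*)·0.0000)/1.06=35.6740; Δ=(74.6068−0.0000)/(74.6068−36.2526)=1.9452; B=V−Δ·S=-66.5271
Node (0,0) S=37.0000: V=(p*·35.6740+(1−p*)·0.0000)/1.06=17.0579; Δ=(35.6740−0.0000)/(52.5400−25.5300)=1.3208; B=V−Δ·S=-31.8106
As a check, the time-0 holding Δ(0,0)·S0 + B(0,0) comes to 17.0579 — exactly V0.

(0,0): Delta=1.3208 Bond=-31.8106
(1,0): Delta=0.0000 Bond=0.0000
(1,1): Delta=1.9452 Bond=-66.5271
V0=17.0579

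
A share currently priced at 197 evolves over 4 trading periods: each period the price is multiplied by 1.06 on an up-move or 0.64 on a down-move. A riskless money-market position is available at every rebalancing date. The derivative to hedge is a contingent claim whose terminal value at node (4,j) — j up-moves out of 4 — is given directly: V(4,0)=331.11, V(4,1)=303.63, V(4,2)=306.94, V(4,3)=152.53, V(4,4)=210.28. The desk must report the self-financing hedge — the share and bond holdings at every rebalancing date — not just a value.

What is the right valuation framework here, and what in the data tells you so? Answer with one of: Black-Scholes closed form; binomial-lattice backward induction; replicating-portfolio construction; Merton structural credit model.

framework: replicating-portfolio construction

Key observation: the mandate to exhibit the hedge at every date and state singles out the replicating-portfolio construction on the 4-period tree with factors 1.06 and 0.64 from 197.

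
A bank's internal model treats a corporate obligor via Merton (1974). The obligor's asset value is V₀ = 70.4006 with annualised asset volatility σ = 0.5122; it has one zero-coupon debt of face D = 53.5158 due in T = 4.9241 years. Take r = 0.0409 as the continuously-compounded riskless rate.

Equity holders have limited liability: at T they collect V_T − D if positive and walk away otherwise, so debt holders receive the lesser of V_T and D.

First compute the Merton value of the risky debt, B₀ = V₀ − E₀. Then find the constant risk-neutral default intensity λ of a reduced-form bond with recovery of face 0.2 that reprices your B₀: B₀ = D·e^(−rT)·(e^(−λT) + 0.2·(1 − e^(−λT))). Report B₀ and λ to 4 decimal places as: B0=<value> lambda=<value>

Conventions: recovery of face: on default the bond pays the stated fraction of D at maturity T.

B0=30.6679 lambda=0.0951

Apply the equity-as-call identities (strike 53.5158, horizon 4.9241 years):
d₁ = [ln(V₀/D) + (r + σ²/2)T] / (σ√T)
   = [ln(70.4006/53.5158) + (0.0409 + 0.5·0.5122²)·4.9241] / (0.5122·√4.9241)
   = [0.274225 + 0.847312] / 1.136588 = 0.986757
d₂ = d₁ − σ√T = 0.986757 − 1.136588 = -0.149830
N(d₁) = 0.838119,  N(d₂) = 0.440449,  e^(−rT) = 0.817589
E₀ = V₀·N(d₁) − D·e^(−rT)·N(d₂)
   = 70.4006·0.838119 − 53.5158·0.817589·0.440449 = 39.732716
B₀ = V₀ − E₀ = 70.4006 − 39.732716 = 30.667884
e^(−λT) = (B₀·e^(rT)/D − 0.2)/(1 − 0.2) = (30.6679·1.223109/53.5158 − 0.2)/0.8 = 0.62614718
λ = −ln(0.62614718)/4.9241 = 0.095077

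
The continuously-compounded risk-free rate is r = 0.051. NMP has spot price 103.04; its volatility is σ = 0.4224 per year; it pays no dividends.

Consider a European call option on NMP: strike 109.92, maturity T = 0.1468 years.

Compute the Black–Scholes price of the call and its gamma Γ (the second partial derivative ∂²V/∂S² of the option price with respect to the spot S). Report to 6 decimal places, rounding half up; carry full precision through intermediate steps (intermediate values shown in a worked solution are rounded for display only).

price = 4.231948
Γ = 0.023053

σ√T = 0.4224·√0.1468 = 0.161840
d₁ = (ln(S/K) + (r+σ²/2)T) / (σ√T) = (ln(103.04/109.92) + (0.051+0.4224²/2)·0.1468) / 0.161840 = (-0.064636 + 0.020583) / 0.161840 = -0.272198
d₂ = d₁ − σ√T = -0.272198 − 0.161840 = -0.434038
e^{−rT} = 0.992541
N(d₁) = 0.392735,  N(d₂) = 0.332130
Call price V = S·N(d₁) − K·e^{−rT}·N(d₂) = 40.467409 − 36.235460 = 4.231948
φ(d₁) = (1/√(2π))·e^{−d₁²/2} = 0.384434
Γ = φ(d₁) / (S·σ·√T) = 0.023053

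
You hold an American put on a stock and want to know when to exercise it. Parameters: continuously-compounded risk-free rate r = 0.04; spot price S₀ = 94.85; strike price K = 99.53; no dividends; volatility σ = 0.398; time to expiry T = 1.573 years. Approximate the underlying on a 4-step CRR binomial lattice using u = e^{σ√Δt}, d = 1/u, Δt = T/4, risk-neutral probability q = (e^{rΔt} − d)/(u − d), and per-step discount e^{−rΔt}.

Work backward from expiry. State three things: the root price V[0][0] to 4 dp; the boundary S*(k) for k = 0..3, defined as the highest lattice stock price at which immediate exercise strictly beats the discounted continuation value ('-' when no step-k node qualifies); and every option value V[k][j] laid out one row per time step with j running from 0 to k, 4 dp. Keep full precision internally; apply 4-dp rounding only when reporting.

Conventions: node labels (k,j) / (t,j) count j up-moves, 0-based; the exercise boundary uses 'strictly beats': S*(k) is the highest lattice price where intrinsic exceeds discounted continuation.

Δt=0.39325, u=1.28349, d=0.77912, q=0.46936, disc=e^(-rΔt)=0.98439
k=4 terminal: V=max(K-S,0) → 64.5786 41.9527 4.6800 0.0000 0.0000
k=3: j=0 S=44.8599 intr=54.6701 cont=53.1168 V=54.6701[EX]; j=1 S=73.9000 intr=25.6300 cont=24.0767 V=25.6300[EX]; j=2 S=121.7392 intr=0.0000 cont=2.4446 V=2.4446[hold]; j=3 S=200.5473 intr=0.0000 cont=0.0000 V=0.0000[hold]  S*(3)=73.9000
k=2: j=0 S=57.5773 intr=41.9527 cont=40.3994 V=41.9527[EX]; j=1 S=94.8500 intr=4.6800 cont=14.5176 V=14.5176[hold]; j=2 S=156.2513 intr=0.0000 cont=1.2770 V=1.2770[hold]  S*(2)=57.5773
k=1: j=0 S=73.9000 intr=25.6300 cont=28.6220 V=28.6220[hold]; j=1 S=121.7392 intr=0.0000 cont=8.1734 V=8.1734[hold]  S*(1)=-
k=0: j=0 S=94.8500 intr=4.6800 cont=18.7273 V=18.7273[hold]  S*(0)=-

price = 18.7273
boundary = - - 57.5773 73.9000
tree:
18.7273
28.6220 8.1734
41.9527 14.5176 1.2770
54.6701 25.6300 2.4446 0.0000
64.5786 41.9527 4.6800 0.0000 0.0000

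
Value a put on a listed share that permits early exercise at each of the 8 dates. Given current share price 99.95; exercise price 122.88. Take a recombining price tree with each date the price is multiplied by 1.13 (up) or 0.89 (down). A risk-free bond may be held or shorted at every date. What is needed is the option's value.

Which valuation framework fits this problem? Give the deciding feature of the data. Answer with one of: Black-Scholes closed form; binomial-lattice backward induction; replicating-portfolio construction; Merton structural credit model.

framework: binomial-lattice backward induction

Key observation: the defining feature is the embedded early-exercise option across 8 discrete dates on the spot-99.95 tree; pricing the strike-122.88 put means working backward with an exercise test at every node.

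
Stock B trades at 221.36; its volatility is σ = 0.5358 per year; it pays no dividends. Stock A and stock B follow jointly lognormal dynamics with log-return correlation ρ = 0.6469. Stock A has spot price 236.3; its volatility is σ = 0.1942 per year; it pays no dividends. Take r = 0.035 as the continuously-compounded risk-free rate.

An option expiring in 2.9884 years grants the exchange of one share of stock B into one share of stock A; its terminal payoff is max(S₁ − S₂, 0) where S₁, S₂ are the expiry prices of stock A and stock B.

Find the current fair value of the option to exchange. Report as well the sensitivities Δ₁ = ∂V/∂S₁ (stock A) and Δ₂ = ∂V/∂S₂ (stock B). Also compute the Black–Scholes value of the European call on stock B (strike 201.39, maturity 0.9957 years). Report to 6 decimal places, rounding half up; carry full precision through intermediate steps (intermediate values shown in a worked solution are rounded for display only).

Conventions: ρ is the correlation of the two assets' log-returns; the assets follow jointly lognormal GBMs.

σ_eff = √(σ₁² + σ₂² − 2ρσ₁σ₂) = √(0.1942² + 0.5358² − 2·0.6469·0.1942·0.5358) = 0.436088
d₁ = (ln(S₁/S₂) + (q₂ − q₁ + σ_eff²/2)T) / (σ_eff√T) = (ln(236.3/221.36) + (0.0 − 0.0 + 0.095086)·2.9884) / 0.753864 = 0.463568
d₂ = d₁ − σ_eff√T = 0.463568 − 0.753864 = -0.290296
N(d₁) = 0.678521,  N(d₂) = 0.385795
V = S₁·e^{−q₁T}·N(d₁) − S₂·e^{−q₂T}·N(d₂) = 160.334608 − 85.399566 = 74.935042
Δ₁ = e^{−q₁T}·N(d₁) = 0.678521;  Δ₂ = −e^{−q₂T}·N(d₂) = -0.385795
[vanilla: stock B call K=201.39]
σ√T = 0.5358·√0.9957 = 0.534647
d₁ = (ln(S/K) + (r+σ²/2)T) / (σ√T) = (ln(221.36/201.39) + (0.035+0.5358²/2)·0.9957) / 0.534647 = (0.094547 + 0.177773) / 0.534647 = 0.509346
d₂ = d₁ − σ√T = 0.509346 − 0.534647 = -0.025301
e^{−rT} = 0.965751
N(d₁) = 0.694745,  N(d₂) = 0.489907
price = S·N(d₁) − K·e^{−rT}·N(d₂) = 153.788770 − 95.283346 = 58.505424

exchange price = 74.935042
Δ1 = 0.678521
Δ2 = -0.385795
price(stock B call K=201.39) = 58.505424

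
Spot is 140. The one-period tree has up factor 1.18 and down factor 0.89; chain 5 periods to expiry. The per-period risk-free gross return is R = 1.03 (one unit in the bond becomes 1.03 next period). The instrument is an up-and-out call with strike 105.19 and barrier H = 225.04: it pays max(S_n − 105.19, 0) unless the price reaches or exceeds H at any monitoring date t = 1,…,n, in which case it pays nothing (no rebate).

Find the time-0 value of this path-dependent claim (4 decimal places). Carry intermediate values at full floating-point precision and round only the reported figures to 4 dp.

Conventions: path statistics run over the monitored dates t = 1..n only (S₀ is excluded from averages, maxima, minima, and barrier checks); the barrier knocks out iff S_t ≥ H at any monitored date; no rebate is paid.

No-arbitrage gives p* = (R−d)/(u−d) = 0.4828: enumerate every path, weight its payoff by its p*-probability, and discount by R^5.
Enumerate all 2^5 = 32 price paths (U = up ×1.18, D = down ×0.89); each path with k up-moves has probability p*^k·(1−p*)^(5−k).
DDDDD: M=124.6000, payoff=0.0000, prob=0.037023
UDDDD: M=165.2000, payoff=0.0000, prob=0.034554
DUDDD: M=147.0280, payoff=0.0000, prob=0.034554
UUDDD: M=194.9360, payoff=32.2338, prob=0.032251
DDUDD: M=130.8549, payoff=0.0000, prob=0.034554
UDUDD: M=173.4930, payoff=32.2338, prob=0.032251
DUUDD: M=173.4930, payoff=32.2338, prob=0.032251
UUUDD: M=230.0245, payoff=0.0000, prob=0.030101
DDDUD: M=124.6000, payoff=0.0000, prob=0.034554
UDDUD: M=165.2000, payoff=32.2338, prob=0.032251
DUDUD: M=154.4088, payoff=32.2338, prob=0.032251
UUDUD: M=204.7218, payoff=77.0124, prob=0.030101
DDUUD: M=154.4088, payoff=32.2338, prob=0.032251
UDUUD: M=204.7218, payoff=77.0124, prob=0.030101
DUUUD: M=204.7218, payoff=77.0124, prob=0.030101
UUUUD: M=271.4289, payoff=0.0000, prob=0.028094
DDDDU: M=124.6000, payoff=0.0000, prob=0.034554
UDDDU: M=165.2000, payoff=32.2338, prob=0.032251
DUDDU: M=147.0280, payoff=32.2338, prob=0.032251
UUDDU: M=194.9360, payoff=77.0124, prob=0.030101
DDUDU: M=137.4238, payoff=32.2338, prob=0.032251
UDUDU: M=182.2024, payoff=77.0124, prob=0.030101
DUUDU: M=182.2024, payoff=77.0124, prob=0.030101
UUUDU: M=241.5717, payoff=0.0000, prob=0.028094
DDDUU: M=137.4238, payoff=32.2338, prob=0.032251
UDDUU: M=182.2024, payoff=77.0124, prob=0.030101
DUDUU: M=182.2024, payoff=77.0124, prob=0.030101
UUDUU: M=241.5717, payoff=0.0000, prob=0.028094
DDUUU: M=182.2024, payoff=77.0124, prob=0.030101
UDUUU: M=241.5717, payoff=0.0000, prob=0.028094
DUUUU: M=241.5717, payoff=0.0000, prob=0.028094
UUUUU: M=320.2861, payoff=0.0000, prob=0.026221
Price = Σ prob·payoff / R^5 = 31.258799 / 1.159274 = 26.9641

price = 26.9641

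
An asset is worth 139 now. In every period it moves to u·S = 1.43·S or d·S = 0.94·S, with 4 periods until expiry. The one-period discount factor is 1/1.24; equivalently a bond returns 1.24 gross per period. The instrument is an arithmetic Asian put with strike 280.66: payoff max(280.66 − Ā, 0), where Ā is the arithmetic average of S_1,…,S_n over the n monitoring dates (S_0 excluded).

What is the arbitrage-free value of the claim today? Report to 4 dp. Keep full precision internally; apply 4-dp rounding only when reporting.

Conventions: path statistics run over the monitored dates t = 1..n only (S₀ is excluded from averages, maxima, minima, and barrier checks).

price = 21.7751

Set p* = 0.6122 (from d < R < u); the path-dependent value is the discounted p*-expectation over all price paths.
Enumerate all 2^4 = 16 price paths (U = up ×1.43, D = down ×0.94); each path with k up-moves has probability p*^k·(1−p*)^(4−k).
DDDD: Ā=119.3639, payoff=161.2961, prob=0.022606
UDDD: Ā=181.5855, payoff=99.0745, prob=0.035694
DUDD: Ā=164.5580, payoff=116.1020, prob=0.035694
UUDD: Ā=250.3383, payoff=30.3217, prob=0.056359
DDUD: Ā=148.5522, payoff=132.1078, prob=0.035694
UDUD: Ā=225.9890, payoff=54.6710, prob=0.056359
DUUD: Ā=208.9615, payoff=71.6985, prob=0.056359
UUUD: Ā=317.8882, payoff=0.0000, prob=0.088988
DDDU: Ā=133.5067, payoff=147.1533, prob=0.035694
UDDU: Ā=203.1006, payoff=77.5594, prob=0.056359
DUDU: Ā=186.0731, payoff=94.5869, prob=0.056359
UUDU: Ā=283.0687, payoff=0.0000, prob=0.088988
DDUU: Ā=170.0673, payoff=110.5927, prob=0.056359
UDUU: Ā=258.7193, payoff=21.9407, prob=0.088988
DUUU: Ā=241.6918, payoff=38.9682, prob=0.088988
UUUU: Ā=367.6801, payoff=0.0000, prob=0.140508
Price = Σ prob·payoff / R^4 = 51.481018 / 2.364214 = 21.7751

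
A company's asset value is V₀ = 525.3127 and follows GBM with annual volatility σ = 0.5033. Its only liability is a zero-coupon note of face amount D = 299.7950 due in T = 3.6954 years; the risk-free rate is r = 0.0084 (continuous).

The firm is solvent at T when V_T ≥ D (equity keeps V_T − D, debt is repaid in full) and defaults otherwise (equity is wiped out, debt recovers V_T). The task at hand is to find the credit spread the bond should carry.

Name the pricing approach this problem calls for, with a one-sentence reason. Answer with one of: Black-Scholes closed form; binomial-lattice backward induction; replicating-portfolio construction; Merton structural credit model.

Key observation: assets follow a GBM and default happens iff V_T < 299.7950; valuing claims on that split (equity as a call, risky debt as the residual) is the structural model's definition.

framework: Merton structural credit model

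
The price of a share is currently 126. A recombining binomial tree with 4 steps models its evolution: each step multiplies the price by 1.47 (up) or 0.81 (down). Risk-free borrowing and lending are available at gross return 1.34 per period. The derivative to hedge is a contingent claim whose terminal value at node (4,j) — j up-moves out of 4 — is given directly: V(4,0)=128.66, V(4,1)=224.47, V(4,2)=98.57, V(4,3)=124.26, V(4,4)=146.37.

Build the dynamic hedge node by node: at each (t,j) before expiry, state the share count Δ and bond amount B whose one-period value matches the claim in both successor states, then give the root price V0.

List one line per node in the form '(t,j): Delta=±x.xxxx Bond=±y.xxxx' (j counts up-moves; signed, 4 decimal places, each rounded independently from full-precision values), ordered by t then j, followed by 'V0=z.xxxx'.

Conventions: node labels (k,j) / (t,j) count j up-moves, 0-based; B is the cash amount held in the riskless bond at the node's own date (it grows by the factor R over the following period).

(0,0): Delta=0.0510 Bond=34.5353
(1,0): Delta=-0.1616 Bond=67.9736
(1,1): Delta=0.0797 Bond=40.9556
(2,0): Delta=-1.1247 Bond=170.7044
(2,1): Delta=-0.0314 Bond=71.5552
(2,2): Delta=0.0947 Bond=50.7905
(3,0): Delta=2.1679 Bond=8.2649
(3,1): Delta=-1.5697 Bond=282.8236
(3,2): Delta=0.1765 Bond=50.0309
(3,3): Delta=0.0837 Bond=72.4813
V0=40.9606

The replicating-portfolio and risk-neutral prices coincide; use p* = (1.34−0.81)/(1.47−0.81) = 0.8030 for the latter.
Payoffs at expiry: V(4,0)=128.6600, V(4,1)=224.4700, V(4,2)=98.5700, V(4,3)=124.2600, V(4,4)=146.3700
Node (3,0) S=66.9616: V=(p*·224.4700+(1−p*)·128.6600)/1.34=153.4316; Δ=(224.4700−128.6600)/(98.4335−54.2389)=2.1679; B=V−Δ·S=8.2649
Node (3,1) S=121.5228: V=(p*·98.5700+(1−p*)·224.4700)/1.34=92.0660; Δ=(98.5700−224.4700)/(178.6386−98.4335)=-1.5697; B=V−Δ·S=282.8236
Node (3,2) S=220.5415: V=(p*·124.2600+(1−p*)·98.5700)/1.34=88.9551; Δ=(124.2600−98.5700)/(324.1959−178.6386)=0.1765; B=V−Δ·S=50.0309
Node (3,3) S=400.2419: V=(p*·146.3700+(1−p*)·124.2600)/1.34=105.9813; Δ=(146.3700−124.2600)/(588.3556−324.1959)=0.0837; B=V−Δ·S=72.4813
Node (2,0) S=82.6686: V=(p*·92.0660+(1−p*)·153.4316)/1.34=77.7263; Δ=(92.0660−153.4316)/(121.5228−66.9616)=-1.1247; B=V−Δ·S=170.7044
Node (2,1) S=150.0282: V=(p*·88.9551+(1−p*)·92.0660)/1.34=66.8417; Δ=(88.9551−92.0660)/(220.5415−121.5228)=-0.0314; B=V−Δ·S=71.5552
Node (2,2) S=272.2734: V=(p*·105.9813+(1−p*)·88.9551)/1.34=76.5878; Δ=(105.9813−88.9551)/(400.2419−220.5415)=0.0947; B=V−Δ·S=50.7905
Node (1,0) S=102.0600: V=(p*·66.8417+(1−p*)·77.7263)/1.34=51.4818; Δ=(66.8417−77.7263)/(150.0282−82.6686)=-0.1616; B=V−Δ·S=67.9736
Node (1,1) S=185.2200: V=(p*·76.5878+(1−p*)·66.8417)/1.34=55.7225; Δ=(76.5878−66.8417)/(272.2734−150.0282)=0.0797; B=V−Δ·S=40.9556
Node (0,0) S=126.0000: V=(p*·55.7225+(1−p*)·51.4818)/1.34=40.9606; Δ=(55.7225−51.4818)/(185.2200−102.0600)=0.0510; B=V−Δ·S=34.5353
Sanity check at the root: Δ(0,0)·S0 + B(0,0) reproduces V0 = 40.9606.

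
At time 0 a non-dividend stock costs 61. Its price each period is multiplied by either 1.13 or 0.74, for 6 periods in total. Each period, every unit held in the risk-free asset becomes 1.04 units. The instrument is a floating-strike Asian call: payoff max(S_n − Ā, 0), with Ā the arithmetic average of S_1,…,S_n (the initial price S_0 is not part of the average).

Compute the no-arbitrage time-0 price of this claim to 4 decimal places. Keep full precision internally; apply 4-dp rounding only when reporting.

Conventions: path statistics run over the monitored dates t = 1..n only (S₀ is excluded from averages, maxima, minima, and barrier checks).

With p* = (R−d)/(u−d) = 0.7692, sum probability × payoff across the paths and divide by R^6.
Enumerate all 2^6 = 64 price paths (U = up ×1.13, D = down ×0.74); each path with k up-moves has probability p*^k·(1−p*)^(6−k).
DDDDDD: Ā=24.1844, payoff=0.0000, prob=0.000151
UDDDDD: Ā=36.9303, payoff=0.0000, prob=0.000503
DUDDDD: Ā=32.9653, payoff=0.0000, prob=0.000503
UUDDDD: Ā=50.3389, payoff=0.0000, prob=0.001678
DDUDDD: Ā=30.0312, payoff=0.0000, prob=0.000503
UDUDDD: Ā=45.8584, payoff=0.0000, prob=0.001678
DUUDDD: Ā=41.8934, payoff=0.0000, prob=0.001678
UUUDDD: Ā=63.9724, payoff=0.0000, prob=0.005594
DDDUDD: Ā=27.8600, payoff=0.0000, prob=0.000503
UDDUDD: Ā=42.5429, payoff=0.0000, prob=0.001678
DUDUDD: Ā=38.5779, payoff=0.0000, prob=0.001678
UUDUDD: Ā=58.9095, payoff=0.0000, prob=0.005594
DDUUDD: Ā=35.6438, payoff=0.0000, prob=0.001678
UDUUDD: Ā=54.4290, payoff=0.0000, prob=0.005594
DUUUDD: Ā=50.4640, payoff=0.0000, prob=0.005594
UUUUDD: Ā=77.0600, payoff=0.0000, prob=0.018646
DDDDUD: Ā=26.2532, payoff=0.0000, prob=0.000503
UDDDUD: Ā=40.0894, payoff=0.0000, prob=0.001678
DUDDUD: Ā=36.1244, payoff=0.0000, prob=0.001678
UUDDUD: Ā=55.1629, payoff=0.0000, prob=0.005594
DDUDUD: Ā=33.1903, payoff=0.0000, prob=0.001678
UDUDUD: Ā=50.6825, payoff=0.0000, prob=0.005594
DUUDUD: Ā=46.7175, payoff=0.0000, prob=0.005594
UUUDUD: Ā=71.3389, payoff=0.0000, prob=0.018646
DDDUUD: Ā=31.0191, payoff=0.0000, prob=0.001678
UDDUUD: Ā=47.3670, payoff=0.0000, prob=0.005594
DUDUUD: Ā=43.4020, payoff=0.0000, prob=0.005594
UUDUUD: Ā=66.2760, payoff=0.0000, prob=0.018646
DDUUUD: Ā=40.4679, payoff=0.0000, prob=0.005594
UDUUUD: Ā=61.7955, payoff=0.0000, prob=0.018646
DUUUUD: Ā=57.8305, payoff=0.0000, prob=0.018646
UUUUUD: Ā=88.3088, payoff=0.0000, prob=0.062153
DDDDDU: Ā=25.0643, payoff=0.0000, prob=0.000503
UDDDDU: Ā=38.2738, payoff=0.0000, prob=0.001678
DUDDDU: Ā=34.3088, payoff=0.0000, prob=0.001678
UUDDDU: Ā=52.3905, payoff=0.0000, prob=0.005594
DDUDDU: Ā=31.3747, payoff=0.0000, prob=0.001678
UDUDDU: Ā=47.9100, payoff=0.0000, prob=0.005594
DUUDDU: Ā=43.9450, payoff=0.0000, prob=0.005594
UUUDDU: Ā=67.1053, payoff=0.0000, prob=0.018646
DDDUDU: Ā=29.2035, payoff=0.0000, prob=0.001678
UDDUDU: Ā=44.5945, payoff=0.0000, prob=0.005594
DUDUDU: Ā=40.6295, payoff=0.0000, prob=0.005594
UUDUDU: Ā=62.0424, payoff=0.0000, prob=0.018646
DDUUDU: Ā=37.6954, payoff=0.0000, prob=0.005594
UDUUDU: Ā=57.5619, payoff=0.0000, prob=0.018646
DUUUDU: Ā=53.5969, payoff=0.8668, prob=0.018646
UUUUDU: Ā=81.8439, payoff=1.3236, prob=0.062153
DDDDUU: Ā=27.5968, payoff=0.0000, prob=0.001678
UDDDUU: Ā=42.1410, payoff=0.0000, prob=0.005594
DUDDUU: Ā=38.1760, payoff=0.0000, prob=0.005594
UUDDUU: Ā=58.2958, payoff=0.0000, prob=0.018646
DDUDUU: Ā=35.2419, payoff=0.4246, prob=0.005594
UDUDUU: Ā=53.8154, payoff=0.6483, prob=0.018646
DUUDUU: Ā=49.8504, payoff=4.6133, prob=0.018646
UUUDUU: Ā=76.1228, payoff=7.0447, prob=0.062153
DDDUUU: Ā=33.0707, payoff=2.5958, prob=0.005594
UDDUUU: Ā=50.4998, payoff=3.9639, prob=0.018646
DUDUUU: Ā=46.5348, payoff=7.9289, prob=0.018646
UUDUUU: Ā=71.0599, payoff=12.1076, prob=0.062153
DDUUUU: Ā=43.6007, payoff=10.8630, prob=0.018646
UDUUUU: Ā=66.5795, payoff=16.5880, prob=0.062153
DUUUUU: Ā=62.6145, payoff=20.5530, prob=0.062153
UUUUUU: Ā=95.6140, payoff=31.3850, prob=0.207176
Price = Σ prob·payoff / R^6 = 10.638754 / 1.265319 = 8.4080

price = 8.4080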